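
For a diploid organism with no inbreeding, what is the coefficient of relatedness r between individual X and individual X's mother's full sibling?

0.25

Each parent–offspring link contributes a factor of 1/2, and independent paths through distinct common ancestors add.
Full aunt/uncle↔niece/nephew: two paths of length 3 through the shared grandparent pair: r = 2·(1/2)^3 = 1/4.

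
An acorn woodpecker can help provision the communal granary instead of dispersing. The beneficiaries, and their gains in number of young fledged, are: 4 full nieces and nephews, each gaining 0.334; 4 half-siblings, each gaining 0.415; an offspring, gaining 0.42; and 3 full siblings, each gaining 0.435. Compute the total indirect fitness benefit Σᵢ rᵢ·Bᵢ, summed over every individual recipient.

1.6115

r to a full niece or nephew = 0.25 (full aunt/uncle↔niece/nephew: two paths of length 3 through the shared grandparent pair: r = 2·(1/2)^3 = 1/4).
r to a half-sibling = 1/4 (half-sibs share one parent — one path of length 2: r = (1/2)^2 = 1/4).
r to an offspring = 1/2 (one parent–offspring link: r = (1/2)^1 = 1/2).
r to a full sibling = 0.5 (full sibs share both parents — two paths of length 2: r = 2·(1/2)^2 = 1/2).
Summing one r·B term per recipient: 4·0.25·0.334 + 4·0.25·0.415 + 1·0.5·0.42 + 3·0.5·0.435 = 1.6115.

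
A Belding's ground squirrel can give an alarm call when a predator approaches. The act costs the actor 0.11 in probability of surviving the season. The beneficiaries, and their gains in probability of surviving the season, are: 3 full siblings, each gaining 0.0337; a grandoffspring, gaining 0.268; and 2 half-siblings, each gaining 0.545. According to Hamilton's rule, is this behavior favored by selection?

Hamilton's rule: the trait is favored when the sum of r·B over every recipient exceeds the actor's cost C.
r to a full sibling = 0.5 (full sibs share both parents — two paths of length 2: r = 2·(1/2)^2 = 1/2).
r to a grandoffspring = 1/4 (two parent–offspring links: r = (1/2)^2 = 1/4).
r to a half-sibling = 1/4 (half-sibs share one parent — one path of length 2: r = (1/2)^2 = 1/4).
Summing one r·B term per recipient: 3·0.5·0.0337 + 1·0.25·0.268 + 2·0.25·0.545 = 0.39005.
0.39005 > 0.11: the indirect benefit exceeds the cost.

Yes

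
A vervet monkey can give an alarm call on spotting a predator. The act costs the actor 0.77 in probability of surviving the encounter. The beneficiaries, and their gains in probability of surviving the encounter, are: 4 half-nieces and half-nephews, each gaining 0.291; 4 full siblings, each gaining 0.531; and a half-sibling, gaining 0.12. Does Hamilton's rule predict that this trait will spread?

Yes

Hamilton's rule: the trait is favored when the sum of r·B over every recipient exceeds the actor's cost C.
r to a half-niece or half-nephew = 1/8 (half-aunt/uncle↔niece/nephew: one path of length 3: r = (1/2)^3 = 1/8).
r to a full sibling = 1/2 (full sibs share both parents — two paths of length 2: r = 2·(1/2)^2 = 1/2).
r to a half-sibling = 1/4 (half-sibs share one parent — one path of length 2: r = (1/2)^2 = 1/4).
Summing one r·B term per recipient: 4·0.125·0.291 + 4·0.5·0.531 + 1·0.25·0.12 = 1.2375.
1.2375 > 0.77: the indirect benefit exceeds the cost.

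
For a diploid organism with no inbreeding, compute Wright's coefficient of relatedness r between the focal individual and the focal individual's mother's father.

Each parent–offspring link contributes a factor of 1/2, and independent paths through distinct common ancestors add.
Two parent–offspring links: r = (1/2)^2 = 1/4.

0.25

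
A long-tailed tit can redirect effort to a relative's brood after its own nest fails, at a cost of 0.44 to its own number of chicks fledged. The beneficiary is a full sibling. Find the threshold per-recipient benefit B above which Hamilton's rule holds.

r to a full sibling = 1/2 (full sibs share both parents — two paths of length 2: r = 2·(1/2)^2 = 1/2).
Hamilton's rule with n recipients of equal r: n·r·B > C, so B > C/(n·r) = 0.44/(1·0.5) = 0.88.

0.88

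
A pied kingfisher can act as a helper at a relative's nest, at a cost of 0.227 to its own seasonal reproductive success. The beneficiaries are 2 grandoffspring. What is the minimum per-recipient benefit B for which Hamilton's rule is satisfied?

r to a grandoffspring = 1/4 (two parent–offspring links: r = (1/2)^2 = 1/4).
Hamilton's rule with n recipients of equal r: n·r·B > C, so B > C/(n·r) = 0.227/(2·0.25) = 0.454.

0.454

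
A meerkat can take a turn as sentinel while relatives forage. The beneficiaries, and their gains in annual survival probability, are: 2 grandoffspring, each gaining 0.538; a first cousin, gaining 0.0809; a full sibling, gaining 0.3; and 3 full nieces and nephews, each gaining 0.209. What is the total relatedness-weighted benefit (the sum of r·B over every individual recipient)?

r to a grandoffspring = 0.25 (two parent–offspring links: r = (1/2)^2 = 1/4).
r to a first cousin = 1/8 (first cousins share one grandparent pair — two paths of length 4: r = 2·(1/2)^4 = 1/8).
r to a full sibling = 0.5 (full sibs share both parents — two paths of length 2: r = 2·(1/2)^2 = 1/2).
r to a full niece or nephew = 0.25 (full aunt/uncle↔niece/nephew: two paths of length 3 through the shared grandparent pair: r = 2·(1/2)^3 = 1/4).
Summing one r·B term per recipient: 2·0.25·0.538 + 1·0.125·0.0809 + 1·0.5·0.3 + 3·0.25·0.209 = 0.5858625.

0.5858625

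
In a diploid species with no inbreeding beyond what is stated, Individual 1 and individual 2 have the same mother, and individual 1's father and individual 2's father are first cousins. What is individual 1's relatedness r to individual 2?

0.28125

Wright's path rule: contributions from independent ancestry routes add.
Individual 1 and individual 2 are related in two ways: half-sibs through their shared mother (r = 1/4) and second cousins through their fathers (r = 1/32).
r = 1/4 + 1/32 = 9/32 = 0.28125.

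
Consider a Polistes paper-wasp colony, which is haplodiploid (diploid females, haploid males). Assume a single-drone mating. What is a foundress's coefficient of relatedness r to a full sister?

0.75

Haplodiploid full sisters inherit their father's entire haploid genome identically (contributing 1/2) and on average half of their mother's contribution (1/2 · 1/2 = 1/4); r = 1/2 + 1/4 = 3/4.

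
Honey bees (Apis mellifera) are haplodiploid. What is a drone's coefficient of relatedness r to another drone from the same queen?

0.5

Haploid brothers each carry a random half of the queen's diploid genome, so on average they share half: r = 1/2.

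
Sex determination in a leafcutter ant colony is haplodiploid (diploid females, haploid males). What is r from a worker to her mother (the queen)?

0.5

One meiotic link between diploid queen and diploid daughter: r = 1/2.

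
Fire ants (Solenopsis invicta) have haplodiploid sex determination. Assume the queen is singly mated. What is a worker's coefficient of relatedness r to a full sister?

Haplodiploid full sisters inherit their father's entire haploid genome identically (contributing 1/2) and on average half of their mother's contribution (1/2 · 1/2 = 1/4); r = 1/2 + 1/4 = 3/4.

0.75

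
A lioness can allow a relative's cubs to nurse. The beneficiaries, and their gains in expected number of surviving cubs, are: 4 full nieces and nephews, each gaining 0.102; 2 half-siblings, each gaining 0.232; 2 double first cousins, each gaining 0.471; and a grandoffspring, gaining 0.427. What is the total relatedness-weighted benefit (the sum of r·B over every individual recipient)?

0.56025

r to a full niece or nephew = 0.25 (full aunt/uncle↔niece/nephew: two paths of length 3 through the shared grandparent pair: r = 2·(1/2)^3 = 1/4).
r to a half-sibling = 0.25 (half-sibs share one parent — one path of length 2: r = (1/2)^2 = 1/4).
r to a double first cousin = 0.25 (double first cousins share both grandparent pairs — four paths of length 4: r = 4·(1/2)^4 = 1/4).
r to a grandoffspring = 0.25 (two parent–offspring links: r = (1/2)^2 = 1/4).
Summing one r·B term per recipient: 4·0.25·0.102 + 2·0.25·0.232 + 2·0.25·0.471 + 1·0.25·0.427 = 0.56025.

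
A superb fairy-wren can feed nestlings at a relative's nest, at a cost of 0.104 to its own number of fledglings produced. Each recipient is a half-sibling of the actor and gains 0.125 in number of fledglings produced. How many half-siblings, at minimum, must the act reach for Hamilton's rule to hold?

4

r to a half-sibling = 0.25 (half-sibs share one parent — one path of length 2: r = (1/2)^2 = 1/4).
Hamilton's rule: n·r·B > C  ⇒  n > C/(r·B) = 0.104/(0.25·0.125) = 3.328.
The smallest integer exceeding 3.328 is 4.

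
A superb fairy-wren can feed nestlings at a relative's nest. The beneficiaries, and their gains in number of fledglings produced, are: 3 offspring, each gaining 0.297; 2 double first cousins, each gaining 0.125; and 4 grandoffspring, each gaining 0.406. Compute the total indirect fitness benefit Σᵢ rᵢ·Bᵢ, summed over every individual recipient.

0.914

r to an offspring = 0.5 (one parent–offspring link: r = (1/2)^1 = 1/2).
r to a double first cousin = 0.25 (double first cousins share both grandparent pairs — four paths of length 4: r = 4·(1/2)^4 = 1/4).
r to a grandoffspring = 1/4 (two parent–offspring links: r = (1/2)^2 = 1/4).
Summing one r·B term per recipient: 3·0.5·0.297 + 2·0.25·0.125 + 4·0.25·0.406 = 0.914.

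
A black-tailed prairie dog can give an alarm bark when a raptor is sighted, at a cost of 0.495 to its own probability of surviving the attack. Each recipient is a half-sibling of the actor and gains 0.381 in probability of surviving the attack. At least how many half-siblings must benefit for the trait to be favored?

6

r to a half-sibling = 1/4 (half-sibs share one parent — one path of length 2: r = (1/2)^2 = 1/4).
Hamilton's rule: n·r·B > C  ⇒  n > C/(r·B) = 0.495/(0.25·0.381) = 5.197.
The smallest integer exceeding 5.197 is 6.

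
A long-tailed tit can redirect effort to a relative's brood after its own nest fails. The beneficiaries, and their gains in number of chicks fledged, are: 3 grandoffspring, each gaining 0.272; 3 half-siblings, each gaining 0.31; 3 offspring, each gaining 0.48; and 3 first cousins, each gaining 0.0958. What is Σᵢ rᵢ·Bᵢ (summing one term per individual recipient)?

r to a grandoffspring = 1/4 (two parent–offspring links: r = (1/2)^2 = 1/4).
r to a half-sibling = 1/4 (half-sibs share one parent — one path of length 2: r = (1/2)^2 = 1/4).
r to an offspring = 0.5 (one parent–offspring link: r = (1/2)^1 = 1/2).
r to a first cousin = 0.125 (first cousins share one grandparent pair — two paths of length 4: r = 2·(1/2)^4 = 1/8).
Summing one r·B term per recipient: 3·0.25·0.272 + 3·0.25·0.31 + 3·0.5·0.48 + 3·0.125·0.0958 = 1.192425.

1.192425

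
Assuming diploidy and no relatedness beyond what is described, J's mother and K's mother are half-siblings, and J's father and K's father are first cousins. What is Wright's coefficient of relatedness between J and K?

0.09375

With two independent routes of shared ancestry, r is the sum of the two contributions.
J and K are related in two ways: half first cousins through their mothers (r = 1/16) and second cousins through their fathers (r = 1/32).
r = 1/16 + 1/32 = 0.09375.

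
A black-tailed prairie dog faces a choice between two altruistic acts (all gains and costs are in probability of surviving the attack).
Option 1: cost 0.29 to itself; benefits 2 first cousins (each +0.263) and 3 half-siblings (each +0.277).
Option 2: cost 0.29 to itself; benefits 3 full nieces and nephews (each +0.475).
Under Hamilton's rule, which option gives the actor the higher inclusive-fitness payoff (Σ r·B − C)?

Option 1: r to a first cousin = 0.125.
Option 1: r to a half-sibling = 0.25.
Option 1: Σ r·B − C = (2·0.125·0.263 + 3·0.25·0.277) − 0.29 = -0.0165.
Option 2: r to a full niece or nephew = 0.25.
Option 2: Σ r·B − C = (3·0.25·0.475) − 0.29 = 0.06625.
Option 2 has the higher net inclusive-fitness payoff.

Option 2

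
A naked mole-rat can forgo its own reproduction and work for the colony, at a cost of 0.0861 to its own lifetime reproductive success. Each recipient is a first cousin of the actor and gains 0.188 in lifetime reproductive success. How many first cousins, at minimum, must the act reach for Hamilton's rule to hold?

r to a first cousin = 1/8 (first cousins share one grandparent pair — two paths of length 4: r = 2·(1/2)^4 = 1/8).
Hamilton's rule: n·r·B > C  ⇒  n > C/(r·B) = 0.0861/(0.125·0.188) = 3.664.
The smallest integer exceeding 3.664 is 4.

4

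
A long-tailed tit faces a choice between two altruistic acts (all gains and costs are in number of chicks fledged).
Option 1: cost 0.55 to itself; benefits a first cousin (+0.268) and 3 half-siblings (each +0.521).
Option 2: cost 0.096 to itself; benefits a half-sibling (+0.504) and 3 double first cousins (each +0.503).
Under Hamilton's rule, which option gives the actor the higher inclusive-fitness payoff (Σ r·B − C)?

Option 1: r to a first cousin = 0.125.
Option 1: r to a half-sibling = 0.25.
Option 1: Σ r·B − C = (1·0.125·0.268 + 3·0.25·0.521) − 0.55 = -0.12575.
Option 2: r to a half-sibling = 0.25.
Option 2: r to a double first cousin = 0.25.
Option 2: Σ r·B − C = (1·0.25·0.504 + 3·0.25·0.503) − 0.096 = 0.40725.
Option 2 has the higher net inclusive-fitness payoff.

Option 2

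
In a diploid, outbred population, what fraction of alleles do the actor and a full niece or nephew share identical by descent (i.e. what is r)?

0.25

Full aunt/uncle↔niece/nephew: two paths of length 3 through the shared grandparent pair: r = 2·(1/2)^3 = 1/4.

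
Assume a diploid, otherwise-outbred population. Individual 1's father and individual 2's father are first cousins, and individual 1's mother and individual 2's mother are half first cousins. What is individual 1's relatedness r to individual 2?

With two independent routes of shared ancestry, r is the sum of the two contributions.
Individual 1 and individual 2 are related in two ways: second cousins through their fathers (r = 1/32) and half second cousins through their mothers (r = 1/64).
r = 1/32 + 1/64 = 0.046875.

0.046875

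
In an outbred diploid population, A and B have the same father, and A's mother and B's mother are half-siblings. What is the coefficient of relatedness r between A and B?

Relatedness sums over independent paths through distinct common ancestors.
A and B are related in two ways: half-sibs through their shared father (r = 1/4) and half first cousins through their mothers (r = 1/16).
r = 1/4 + 1/16 = 0.3125.

0.3125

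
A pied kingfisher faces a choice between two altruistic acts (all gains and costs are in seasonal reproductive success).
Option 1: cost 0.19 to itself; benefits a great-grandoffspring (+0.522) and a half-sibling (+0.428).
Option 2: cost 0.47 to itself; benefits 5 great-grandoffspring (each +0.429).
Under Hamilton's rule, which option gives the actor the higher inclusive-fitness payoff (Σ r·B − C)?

Option 1

Option 1: r to a great-grandoffspring = 0.125.
Option 1: r to a half-sibling = 0.25.
Option 1: Σ r·B − C = (1·0.125·0.522 + 1·0.25·0.428) − 0.19 = -0.01775.
Option 2: r to a great-grandoffspring = 0.125.
Option 2: Σ r·B − C = (5·0.125·0.429) − 0.47 = -0.201875.
Option 1 has the higher net inclusive-fitness payoff.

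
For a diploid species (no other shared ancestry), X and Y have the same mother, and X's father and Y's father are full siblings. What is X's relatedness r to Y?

Relatedness sums over independent paths through distinct common ancestors.
X and Y are related in two ways: half-sibs through their shared mother (r = 1/4) and first cousins through their fathers (r = 1/8).
r = 1/4 + 1/8 = 0.375.

0.375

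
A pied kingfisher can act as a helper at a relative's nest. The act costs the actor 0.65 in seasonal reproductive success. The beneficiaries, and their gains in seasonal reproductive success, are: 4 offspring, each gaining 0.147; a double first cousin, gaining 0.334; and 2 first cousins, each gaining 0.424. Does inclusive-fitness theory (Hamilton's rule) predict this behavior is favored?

Hamilton's rule: the trait is favored when the sum of r·B over every recipient exceeds the actor's cost C.
r to an offspring = 0.5 (one parent–offspring link: r = (1/2)^1 = 1/2).
r to a double first cousin = 1/4 (double first cousins share both grandparent pairs — four paths of length 4: r = 4·(1/2)^4 = 1/4).
r to a first cousin = 0.125 (first cousins share one grandparent pair — two paths of length 4: r = 2·(1/2)^4 = 1/8).
Summing one r·B term per recipient: 4·0.5·0.147 + 1·0.25·0.334 + 2·0.125·0.424 = 0.4835.
0.4835 < 0.65: the indirect benefit is less than the cost.

No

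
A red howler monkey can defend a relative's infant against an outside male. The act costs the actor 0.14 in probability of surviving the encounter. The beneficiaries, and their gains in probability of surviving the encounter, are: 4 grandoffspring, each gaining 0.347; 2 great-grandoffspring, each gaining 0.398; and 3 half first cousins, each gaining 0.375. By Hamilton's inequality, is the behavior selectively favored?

Yes

Hamilton's rule: the trait is favored when the sum of r·B over every recipient exceeds the actor's cost C.
r to a grandoffspring = 1/4 (two parent–offspring links: r = (1/2)^2 = 1/4).
r to a great-grandoffspring = 1/8 (three parent–offspring links: r = (1/2)^3 = 1/8).
r to a half first cousin = 1/16 (half first cousins share one grandparent — one path of length 4: r = (1/2)^4 = 1/16).
Summing one r·B term per recipient: 4·0.25·0.347 + 2·0.125·0.398 + 3·0.0625·0.375 = 0.5168125.
0.5168125 > 0.14: the indirect benefit exceeds the cost.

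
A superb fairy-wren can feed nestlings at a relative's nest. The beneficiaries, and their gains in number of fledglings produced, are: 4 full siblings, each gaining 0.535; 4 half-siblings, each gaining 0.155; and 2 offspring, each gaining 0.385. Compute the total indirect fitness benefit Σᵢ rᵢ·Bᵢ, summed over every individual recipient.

1.61

r to a full sibling = 1/2 (full sibs share both parents — two paths of length 2: r = 2·(1/2)^2 = 1/2).
r to a half-sibling = 0.25 (half-sibs share one parent — one path of length 2: r = (1/2)^2 = 1/4).
r to an offspring = 0.5 (one parent–offspring link: r = (1/2)^1 = 1/2).
Summing one r·B term per recipient: 4·0.5·0.535 + 4·0.25·0.155 + 2·0.5·0.385 = 1.61.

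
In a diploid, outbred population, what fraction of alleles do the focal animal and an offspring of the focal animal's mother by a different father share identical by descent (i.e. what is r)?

0.25

Each parent–offspring link contributes a factor of 1/2, and independent paths through distinct common ancestors add.
Half-sibs share one parent — one path of length 2: r = (1/2)^2 = 1/4.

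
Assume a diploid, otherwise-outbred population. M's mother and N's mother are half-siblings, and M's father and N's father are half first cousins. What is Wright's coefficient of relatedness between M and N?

Independent pedigree routes through distinct common ancestors add.
M and N are related in two ways: half first cousins through their mothers (r = 1/16) and half second cousins through their fathers (r = 1/64).
r = 1/16 + 1/64 = 0.078125.

0.078125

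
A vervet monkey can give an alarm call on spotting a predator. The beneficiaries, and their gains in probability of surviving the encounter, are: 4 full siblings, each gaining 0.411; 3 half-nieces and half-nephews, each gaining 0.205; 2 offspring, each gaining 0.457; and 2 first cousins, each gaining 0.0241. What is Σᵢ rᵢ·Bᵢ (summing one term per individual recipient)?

1.3619

r to a full sibling = 1/2 (full sibs share both parents — two paths of length 2: r = 2·(1/2)^2 = 1/2).
r to a half-niece or half-nephew = 1/8 (half-aunt/uncle↔niece/nephew: one path of length 3: r = (1/2)^3 = 1/8).
r to an offspring = 1/2 (one parent–offspring link: r = (1/2)^1 = 1/2).
r to a first cousin = 0.125 (first cousins share one grandparent pair — two paths of length 4: r = 2·(1/2)^4 = 1/8).
Summing one r·B term per recipient: 4·0.5·0.411 + 3·0.125·0.205 + 2·0.5·0.457 + 2·0.125·0.0241 = 1.3619.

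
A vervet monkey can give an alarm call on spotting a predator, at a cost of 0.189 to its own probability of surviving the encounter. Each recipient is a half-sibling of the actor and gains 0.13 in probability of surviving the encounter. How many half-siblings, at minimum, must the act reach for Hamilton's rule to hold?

r to a half-sibling = 1/4 (half-sibs share one parent — one path of length 2: r = (1/2)^2 = 1/4).
Hamilton's rule: n·r·B > C  ⇒  n > C/(r·B) = 0.189/(0.25·0.13) = 5.815.
The smallest integer exceeding 5.815 is 6.

6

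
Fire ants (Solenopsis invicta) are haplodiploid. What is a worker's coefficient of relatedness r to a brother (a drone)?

0.25

Her haploid brother carries none of their father's genes and a random half of their mother's genome; that half matches the maternal half of her own genome with probability 1/2: r = 1/2 · 1/2 = 1/4.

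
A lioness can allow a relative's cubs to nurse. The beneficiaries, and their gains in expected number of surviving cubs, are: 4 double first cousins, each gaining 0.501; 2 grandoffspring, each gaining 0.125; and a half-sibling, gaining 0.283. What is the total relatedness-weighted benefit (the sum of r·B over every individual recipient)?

r to a double first cousin = 0.25 (double first cousins share both grandparent pairs — four paths of length 4: r = 4·(1/2)^4 = 1/4).
r to a grandoffspring = 0.25 (two parent–offspring links: r = (1/2)^2 = 1/4).
r to a half-sibling = 1/4 (half-sibs share one parent — one path of length 2: r = (1/2)^2 = 1/4).
Summing one r·B term per recipient: 4·0.25·0.501 + 2·0.25·0.125 + 1·0.25·0.283 = 0.63425.

0.63425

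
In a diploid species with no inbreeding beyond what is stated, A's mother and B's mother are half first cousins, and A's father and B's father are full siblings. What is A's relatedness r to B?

Wright's path rule: contributions from independent ancestry routes add.
A and B are related in two ways: half second cousins through their mothers (r = 1/64) and first cousins through their fathers (r = 1/8).
r = 1/64 + 1/8 = 9/64 = 0.140625.

0.140625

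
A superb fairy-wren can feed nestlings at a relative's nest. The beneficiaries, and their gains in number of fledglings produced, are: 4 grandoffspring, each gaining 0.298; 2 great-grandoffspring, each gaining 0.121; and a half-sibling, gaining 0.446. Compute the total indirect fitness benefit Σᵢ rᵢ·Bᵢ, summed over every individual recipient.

r to a grandoffspring = 0.25 (two parent–offspring links: r = (1/2)^2 = 1/4).
r to a great-grandoffspring = 1/8 (three parent–offspring links: r = (1/2)^3 = 1/8).
r to a half-sibling = 1/4 (half-sibs share one parent — one path of length 2: r = (1/2)^2 = 1/4).
Summing one r·B term per recipient: 4·0.25·0.298 + 2·0.125·0.121 + 1·0.25·0.446 = 0.43975.

0.43975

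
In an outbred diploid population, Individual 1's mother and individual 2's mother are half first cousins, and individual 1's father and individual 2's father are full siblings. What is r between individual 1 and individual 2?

Relatedness sums over independent paths through distinct common ancestors.
Individual 1 and individual 2 are related in two ways: half second cousins through their mothers (r = 1/64) and first cousins through their fathers (r = 1/8).
r = 1/64 + 1/8 = 0.140625.

0.140625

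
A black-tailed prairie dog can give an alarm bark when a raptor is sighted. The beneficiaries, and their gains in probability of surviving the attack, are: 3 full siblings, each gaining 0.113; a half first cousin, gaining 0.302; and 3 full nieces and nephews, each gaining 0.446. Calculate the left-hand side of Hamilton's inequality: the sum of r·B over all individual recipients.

0.522875

r to a full sibling = 0.5 (full sibs share both parents — two paths of length 2: r = 2·(1/2)^2 = 1/2).
r to a half first cousin = 1/16 (half first cousins share one grandparent — one path of length 4: r = (1/2)^4 = 1/16).
r to a full niece or nephew = 0.25 (full aunt/uncle↔niece/nephew: two paths of length 3 through the shared grandparent pair: r = 2·(1/2)^3 = 1/4).
Summing one r·B term per recipient: 3·0.5·0.113 + 1·0.0625·0.302 + 3·0.25·0.446 = 0.522875.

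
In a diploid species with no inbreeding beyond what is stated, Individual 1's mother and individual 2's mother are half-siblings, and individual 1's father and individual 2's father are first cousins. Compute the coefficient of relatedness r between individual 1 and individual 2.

0.09375

Wright's path rule: contributions from independent ancestry routes add.
Individual 1 and individual 2 are related in two ways: half first cousins through their mothers (r = 1/16) and second cousins through their fathers (r = 1/32).
r = 1/16 + 1/32 = 0.09375.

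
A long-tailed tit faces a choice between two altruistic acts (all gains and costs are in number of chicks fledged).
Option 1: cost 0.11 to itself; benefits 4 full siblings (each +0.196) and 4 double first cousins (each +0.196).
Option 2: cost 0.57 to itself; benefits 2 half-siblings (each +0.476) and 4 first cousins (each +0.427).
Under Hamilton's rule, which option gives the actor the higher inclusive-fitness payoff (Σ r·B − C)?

Option 1

Option 1: r to a full sibling = 0.5.
Option 1: r to a double first cousin = 0.25.
Option 1: Σ r·B − C = (4·0.5·0.196 + 4·0.25·0.196) − 0.11 = 0.478.
Option 2: r to a half-sibling = 0.25.
Option 2: r to a first cousin = 0.125.
Option 2: Σ r·B − C = (2·0.25·0.476 + 4·0.125·0.427) − 0.57 = -0.1185.
Option 1 has the higher net inclusive-fitness payoff.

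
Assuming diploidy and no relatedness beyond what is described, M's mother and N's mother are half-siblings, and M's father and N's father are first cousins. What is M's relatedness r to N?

0.09375

Relatedness sums over independent paths through distinct common ancestors.
M and N are related in two ways: half first cousins through their mothers (r = 1/16) and second cousins through their fathers (r = 1/32).
r = 1/16 + 1/32 = 3/32 = 0.09375.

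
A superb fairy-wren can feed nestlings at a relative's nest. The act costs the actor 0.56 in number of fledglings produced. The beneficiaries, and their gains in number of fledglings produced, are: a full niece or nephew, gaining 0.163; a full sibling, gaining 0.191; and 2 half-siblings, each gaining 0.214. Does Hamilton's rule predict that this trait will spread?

Hamilton's rule: the trait is favored when the sum of r·B over every recipient exceeds the actor's cost C.
r to a full niece or nephew = 0.25 (full aunt/uncle↔niece/nephew: two paths of length 3 through the shared grandparent pair: r = 2·(1/2)^3 = 1/4).
r to a full sibling = 0.5 (full sibs share both parents — two paths of length 2: r = 2·(1/2)^2 = 1/2).
r to a half-sibling = 1/4 (half-sibs share one parent — one path of length 2: r = (1/2)^2 = 1/4).
Summing one r·B term per recipient: 1·0.25·0.163 + 1·0.5·0.191 + 2·0.25·0.214 = 0.24325.
0.24325 < 0.56: the indirect benefit is less than the cost.

No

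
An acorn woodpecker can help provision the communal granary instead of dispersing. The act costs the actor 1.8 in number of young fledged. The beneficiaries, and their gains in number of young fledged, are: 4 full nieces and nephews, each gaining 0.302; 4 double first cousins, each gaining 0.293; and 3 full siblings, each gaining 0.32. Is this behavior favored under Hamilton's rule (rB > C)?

No

Hamilton's rule: the trait is favored when the sum of r·B over every recipient exceeds the actor's cost C.
r to a full niece or nephew = 1/4 (full aunt/uncle↔niece/nephew: two paths of length 3 through the shared grandparent pair: r = 2·(1/2)^3 = 1/4).
r to a double first cousin = 0.25 (double first cousins share both grandparent pairs — four paths of length 4: r = 4·(1/2)^4 = 1/4).
r to a full sibling = 1/2 (full sibs share both parents — two paths of length 2: r = 2·(1/2)^2 = 1/2).
Summing one r·B term per recipient: 4·0.25·0.302 + 4·0.25·0.293 + 3·0.5·0.32 = 1.075.
1.075 < 1.8: the indirect benefit is less than the cost.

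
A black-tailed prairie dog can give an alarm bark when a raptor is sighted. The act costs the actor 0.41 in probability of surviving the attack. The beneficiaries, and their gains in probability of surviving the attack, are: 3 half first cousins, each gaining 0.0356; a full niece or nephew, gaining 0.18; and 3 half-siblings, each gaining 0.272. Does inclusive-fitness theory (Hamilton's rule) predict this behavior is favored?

Hamilton's rule: the trait is favored when the sum of r·B over every recipient exceeds the actor's cost C.
r to a half first cousin = 1/16 (half first cousins share one grandparent — one path of length 4: r = (1/2)^4 = 1/16).
r to a full niece or nephew = 1/4 (full aunt/uncle↔niece/nephew: two paths of length 3 through the shared grandparent pair: r = 2·(1/2)^3 = 1/4).
r to a half-sibling = 0.25 (half-sibs share one parent — one path of length 2: r = (1/2)^2 = 1/4).
Summing one r·B term per recipient: 3·0.0625·0.0356 + 1·0.25·0.18 + 3·0.25·0.272 = 0.255675.
0.255675 < 0.41: the indirect benefit is less than the cost.

No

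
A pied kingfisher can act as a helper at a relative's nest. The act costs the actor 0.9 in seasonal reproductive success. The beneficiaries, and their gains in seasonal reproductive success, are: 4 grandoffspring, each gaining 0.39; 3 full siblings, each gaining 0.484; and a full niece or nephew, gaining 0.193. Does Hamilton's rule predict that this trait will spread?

Hamilton's rule: the trait is favored when the sum of r·B over every recipient exceeds the actor's cost C.
r to a grandoffspring = 0.25 (two parent–offspring links: r = (1/2)^2 = 1/4).
r to a full sibling = 1/2 (full sibs share both parents — two paths of length 2: r = 2·(1/2)^2 = 1/2).
r to a full niece or nephew = 0.25 (full aunt/uncle↔niece/nephew: two paths of length 3 through the shared grandparent pair: r = 2·(1/2)^3 = 1/4).
Summing one r·B term per recipient: 4·0.25·0.39 + 3·0.5·0.484 + 1·0.25·0.193 = 1.16425.
1.16425 > 0.9: the indirect benefit exceeds the cost.

Yes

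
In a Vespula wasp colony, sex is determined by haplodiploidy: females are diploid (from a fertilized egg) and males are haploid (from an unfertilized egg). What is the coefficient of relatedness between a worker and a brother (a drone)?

Her haploid brother carries none of their father's genes and a random half of their mother's genome; that half matches the maternal half of her own genome with probability 1/2: r = 1/2 · 1/2 = 1/4.

0.25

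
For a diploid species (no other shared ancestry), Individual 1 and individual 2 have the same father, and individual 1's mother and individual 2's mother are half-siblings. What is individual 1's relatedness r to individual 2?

0.3125

Relatedness sums over independent paths through distinct common ancestors.
Individual 1 and individual 2 are related in two ways: half-sibs through their shared father (r = 1/4) and half first cousins through their mothers (r = 1/16).
r = 1/4 + 1/16 = 5/16 = 0.3125.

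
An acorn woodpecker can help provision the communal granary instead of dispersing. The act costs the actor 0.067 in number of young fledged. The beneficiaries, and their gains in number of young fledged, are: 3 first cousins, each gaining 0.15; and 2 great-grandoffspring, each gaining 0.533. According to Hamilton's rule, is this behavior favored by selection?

Hamilton's rule: the trait is favored when the sum of r·B over every recipient exceeds the actor's cost C.
r to a first cousin = 1/8 (first cousins share one grandparent pair — two paths of length 4: r = 2·(1/2)^4 = 1/8).
r to a great-grandoffspring = 0.125 (three parent–offspring links: r = (1/2)^3 = 1/8).
Summing one r·B term per recipient: 3·0.125·0.15 + 2·0.125·0.533 = 0.1895.
0.1895 > 0.067: the indirect benefit exceeds the cost.

Yes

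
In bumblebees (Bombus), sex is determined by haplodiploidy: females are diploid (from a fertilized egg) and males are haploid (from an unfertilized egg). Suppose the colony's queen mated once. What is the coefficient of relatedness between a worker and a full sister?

Haplodiploid full sisters inherit their father's entire haploid genome identically (contributing 1/2) and on average half of their mother's contribution (1/2 · 1/2 = 1/4); r = 1/2 + 1/4 = 3/4.

0.75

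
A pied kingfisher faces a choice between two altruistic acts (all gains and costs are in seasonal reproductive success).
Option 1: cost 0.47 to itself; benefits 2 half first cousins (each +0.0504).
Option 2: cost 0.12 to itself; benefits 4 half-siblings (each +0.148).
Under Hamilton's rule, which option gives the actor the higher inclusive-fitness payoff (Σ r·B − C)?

Option 2

Option 1: r to a half first cousin = 0.0625.
Option 1: Σ r·B − C = (2·0.0625·0.0504) − 0.47 = -0.4637.
Option 2: r to a half-sibling = 0.25.
Option 2: Σ r·B − C = (4·0.25·0.148) − 0.12 = 0.028.
Option 2 has the higher net inclusive-fitness payoff.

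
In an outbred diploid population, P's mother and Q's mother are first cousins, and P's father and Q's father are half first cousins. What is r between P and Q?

0.046875

Independent pedigree routes through distinct common ancestors add.
P and Q are related in two ways: second cousins through their mothers (r = 1/32) and half second cousins through their fathers (r = 1/64).
r = 1/32 + 1/64 = 3/64 = 0.046875.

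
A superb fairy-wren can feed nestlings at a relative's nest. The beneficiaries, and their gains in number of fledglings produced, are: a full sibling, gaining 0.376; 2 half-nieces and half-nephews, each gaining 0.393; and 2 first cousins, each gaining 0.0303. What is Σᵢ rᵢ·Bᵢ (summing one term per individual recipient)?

0.293825

r to a full sibling = 0.5 (full sibs share both parents — two paths of length 2: r = 2·(1/2)^2 = 1/2).
r to a half-niece or half-nephew = 0.125 (half-aunt/uncle↔niece/nephew: one path of length 3: r = (1/2)^3 = 1/8).
r to a first cousin = 1/8 (first cousins share one grandparent pair — two paths of length 4: r = 2·(1/2)^4 = 1/8).
Summing one r·B term per recipient: 1·0.5·0.376 + 2·0.125·0.393 + 2·0.125·0.0303 = 0.293825.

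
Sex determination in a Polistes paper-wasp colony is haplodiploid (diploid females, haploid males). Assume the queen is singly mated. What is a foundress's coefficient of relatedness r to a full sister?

Haplodiploid full sisters inherit their father's entire haploid genome identically (contributing 1/2) and on average half of their mother's contribution (1/2 · 1/2 = 1/4); r = 1/2 + 1/4 = 3/4.

0.75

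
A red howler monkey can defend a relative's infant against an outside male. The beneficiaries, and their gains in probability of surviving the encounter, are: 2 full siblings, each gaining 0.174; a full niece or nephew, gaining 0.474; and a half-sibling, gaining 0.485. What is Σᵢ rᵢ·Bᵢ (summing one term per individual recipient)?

r to a full sibling = 1/2 (full sibs share both parents — two paths of length 2: r = 2·(1/2)^2 = 1/2).
r to a full niece or nephew = 1/4 (full aunt/uncle↔niece/nephew: two paths of length 3 through the shared grandparent pair: r = 2·(1/2)^3 = 1/4).
r to a half-sibling = 0.25 (half-sibs share one parent — one path of length 2: r = (1/2)^2 = 1/4).
Summing one r·B term per recipient: 2·0.5·0.174 + 1·0.25·0.474 + 1·0.25·0.485 = 0.41375.

0.41375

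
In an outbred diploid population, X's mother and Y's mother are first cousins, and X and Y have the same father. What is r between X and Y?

0.28125

Relatedness sums over independent paths through distinct common ancestors.
X and Y are related in two ways: second cousins through their mothers (r = 1/32) and half-sibs through their shared father (r = 1/4).
r = 1/32 + 1/4 = 0.28125.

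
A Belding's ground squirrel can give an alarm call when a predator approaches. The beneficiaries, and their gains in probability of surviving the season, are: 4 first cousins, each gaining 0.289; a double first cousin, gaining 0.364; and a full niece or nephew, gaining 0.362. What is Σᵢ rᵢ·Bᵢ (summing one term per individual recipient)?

0.326

r to a first cousin = 1/8 (first cousins share one grandparent pair — two paths of length 4: r = 2·(1/2)^4 = 1/8).
r to a double first cousin = 0.25 (double first cousins share both grandparent pairs — four paths of length 4: r = 4·(1/2)^4 = 1/4).
r to a full niece or nephew = 0.25 (full aunt/uncle↔niece/nephew: two paths of length 3 through the shared grandparent pair: r = 2·(1/2)^3 = 1/4).
Summing one r·B term per recipient: 4·0.125·0.289 + 1·0.25·0.364 + 1·0.25·0.362 = 0.326.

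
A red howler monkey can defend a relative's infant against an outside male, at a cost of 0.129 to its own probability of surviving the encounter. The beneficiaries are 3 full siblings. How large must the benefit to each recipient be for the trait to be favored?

0.086

r to a full sibling = 0.5 (full sibs share both parents — two paths of length 2: r = 2·(1/2)^2 = 1/2).
Hamilton's rule with n recipients of equal r: n·r·B > C, so B > C/(n·r) = 0.129/(3·0.5) = 0.086.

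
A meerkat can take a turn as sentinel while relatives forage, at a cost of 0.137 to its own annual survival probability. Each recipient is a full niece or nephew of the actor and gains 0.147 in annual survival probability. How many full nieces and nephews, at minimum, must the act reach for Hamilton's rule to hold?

4

r to a full niece or nephew = 0.25 (full aunt/uncle↔niece/nephew: two paths of length 3 through the shared grandparent pair: r = 2·(1/2)^3 = 1/4).
Hamilton's rule: n·r·B > C  ⇒  n > C/(r·B) = 0.137/(0.25·0.147) = 3.728.
The smallest integer exceeding 3.728 is 4.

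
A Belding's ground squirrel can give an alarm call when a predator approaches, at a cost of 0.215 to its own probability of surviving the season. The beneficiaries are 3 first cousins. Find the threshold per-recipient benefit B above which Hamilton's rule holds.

r to a first cousin = 0.125 (first cousins share one grandparent pair — two paths of length 4: r = 2·(1/2)^4 = 1/8).
Hamilton's rule with n recipients of equal r: n·r·B > C, so B > C/(n·r) = 0.215/(3·0.125) = 0.5733.

0.5733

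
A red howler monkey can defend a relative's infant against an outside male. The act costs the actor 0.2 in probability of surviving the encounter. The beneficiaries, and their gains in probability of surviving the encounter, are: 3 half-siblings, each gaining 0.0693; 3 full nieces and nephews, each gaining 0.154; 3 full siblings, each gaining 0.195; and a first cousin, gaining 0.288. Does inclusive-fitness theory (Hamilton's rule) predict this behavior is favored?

Hamilton's rule: the trait is favored when the sum of r·B over every recipient exceeds the actor's cost C.
r to a half-sibling = 1/4 (half-sibs share one parent — one path of length 2: r = (1/2)^2 = 1/4).
r to a full niece or nephew = 1/4 (full aunt/uncle↔niece/nephew: two paths of length 3 through the shared grandparent pair: r = 2·(1/2)^3 = 1/4).
r to a full sibling = 0.5 (full sibs share both parents — two paths of length 2: r = 2·(1/2)^2 = 1/2).
r to a first cousin = 0.125 (first cousins share one grandparent pair — two paths of length 4: r = 2·(1/2)^4 = 1/8).
Summing one r·B term per recipient: 3·0.25·0.0693 + 3·0.25·0.154 + 3·0.5·0.195 + 1·0.125·0.288 = 0.495975.
0.495975 > 0.2: the indirect benefit exceeds the cost.

Yes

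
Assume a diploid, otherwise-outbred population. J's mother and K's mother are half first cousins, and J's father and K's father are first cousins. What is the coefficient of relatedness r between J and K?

With two independent routes of shared ancestry, r is the sum of the two contributions.
J and K are related in two ways: half second cousins through their mothers (r = 1/64) and second cousins through their fathers (r = 1/32).
r = 1/64 + 1/32 = 0.046875.

0.046875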